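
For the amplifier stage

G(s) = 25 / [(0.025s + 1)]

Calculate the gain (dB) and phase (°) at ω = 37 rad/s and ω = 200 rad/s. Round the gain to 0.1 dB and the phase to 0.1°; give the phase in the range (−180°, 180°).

ω = 37: 25.3 dB, -42.8°; ω = 200: 13.8 dB, -78.7°

At ω = 37 rad/s:
pole (1 + j37·0.025) = 1 + j0.925 → |·| ≈ 1.3622, ∠ ≈ 42.77°
|G| = 25 · 1 / (1.3622) ≈ 18.353
Gain = 20 log₁₀(18.353) ≈ 25.27 dB
∠G = (0°) − (42.77°) = -42.77°

At ω = 200 rad/s:
pole (1 + j200·0.025) = 1 + j5 → |·| ≈ 5.099, ∠ ≈ 78.69°
|G| = 25 · 1 / (5.099) ≈ 4.9029
Gain = 20 log₁₀(4.9029) ≈ 13.81 dB
∠G = (0°) − (78.69°) = -78.69°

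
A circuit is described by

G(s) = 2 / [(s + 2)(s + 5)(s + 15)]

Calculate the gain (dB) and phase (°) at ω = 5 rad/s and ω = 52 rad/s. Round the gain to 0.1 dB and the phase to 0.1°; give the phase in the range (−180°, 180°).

At s = jω = j5:
pole (s+2): 2 + j5 → |·| = √(2²+5²) = √29 ≈ 5.3852, ∠ = arctan(5/2) ≈ 68.20°
pole (s+5): 5 + j5 → |·| = √(5²+5²) = √50 ≈ 7.0711, ∠ = arctan(5/5) ≈ 45.00°
pole (s+15): 15 + j5 → |·| = √(15²+5²) = √250 ≈ 15.811, ∠ = arctan(5/15) ≈ 18.43°
|G| = 2 / 602.07 ≈ 0.0033219
Gain = 20 log₁₀(0.0033219) ≈ -49.57 dB
∠G = 0.00° − 131.63° = -131.63°

At s = jω = j52:
pole (s+2): 2 + j52 → |·| = √(2²+52²) = √2708 ≈ 52.038, ∠ = arctan(52/2) ≈ 87.80°
pole (s+5): 5 + j52 → |·| = √(5²+52²) = √2729 ≈ 52.24, ∠ = arctan(52/5) ≈ 84.51°
pole (s+15): 15 + j52 → |·| = √(15²+52²) = √2929 ≈ 54.12, ∠ = arctan(52/15) ≈ 73.91°
|G| = 2 / 1.4712e+05 ≈ 1.3594e-05
Gain = 20 log₁₀(1.3594e-05) ≈ -97.33 dB
∠G = 0.00° − 246.22° = -246.22° ≡ 113.78° (principal value)

ω = 5: -49.6 dB, -131.6°; ω = 52: -97.3 dB, 113.8°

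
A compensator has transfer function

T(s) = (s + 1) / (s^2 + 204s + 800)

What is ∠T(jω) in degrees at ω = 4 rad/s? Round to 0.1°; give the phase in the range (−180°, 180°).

Substitute s = j4:
Numerator: (j4) + 1 = 1 + j4
Denominator: (j4)^2 + 204(j4) + 800 = 784 + j816
|N| = √(1² + 4²) ≈ 4.1231, ∠N ≈ 75.96°
|D| = √(784² + 816²) ≈ 1131.6, ∠D ≈ 46.15°
∠T = 75.96° − 46.15° = 29.81°

29.8°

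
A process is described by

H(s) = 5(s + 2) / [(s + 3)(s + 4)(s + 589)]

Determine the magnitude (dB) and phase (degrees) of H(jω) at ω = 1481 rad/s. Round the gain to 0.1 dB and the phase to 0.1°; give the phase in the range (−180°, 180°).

At s = jω = j1481:
zero (s+2): 2 + j1481 → |·| = √(2²+1481²) = √2193365 ≈ 1481, ∠ = arctan(1481/2) ≈ 89.92°
pole (s+3): 3 + j1481 → |·| = √(3²+1481²) = √2193370 ≈ 1481, ∠ = arctan(1481/3) ≈ 89.88°
pole (s+4): 4 + j1481 → |·| = √(4²+1481²) = √2193377 ≈ 1481, ∠ = arctan(1481/4) ≈ 89.85°
pole (s+589): 589 + j1481 → |·| = √(589²+1481²) = √2540282 ≈ 1593.8, ∠ = arctan(1481/589) ≈ 68.31°
|H| = 5 · 1481 / 3.4958e+09 ≈ 2.1183e-06
Gain = 20 log₁₀(2.1183e-06) ≈ -113.48 dB
∠H = 89.92° − 248.04° = -158.12°

-113.5 dB, -158.1°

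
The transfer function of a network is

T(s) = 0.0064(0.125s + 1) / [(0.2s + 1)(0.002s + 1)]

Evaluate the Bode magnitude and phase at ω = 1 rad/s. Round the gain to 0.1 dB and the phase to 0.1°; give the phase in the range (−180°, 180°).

-44.0 dB, -4.3°

At ω = 1 rad/s:
zero (1 + j1·0.125) = 1 + j0.125 → |·| ≈ 1.0078, ∠ ≈ 7.13°
pole (1 + j1·0.2) = 1 + j0.2 → |·| ≈ 1.0198, ∠ ≈ 11.31°
pole (1 + j1·0.002) = 1 + j0.002 → |·| ≈ 1, ∠ ≈ 0.11°
|T| = 0.0064 · 1.0078 / (1.0198 · 1) ≈ 0.0063247
Gain = 20 log₁₀(0.0063247) ≈ -43.98 dB
∠T = (7.13°) − (11.31° + 0.11°) = -4.29°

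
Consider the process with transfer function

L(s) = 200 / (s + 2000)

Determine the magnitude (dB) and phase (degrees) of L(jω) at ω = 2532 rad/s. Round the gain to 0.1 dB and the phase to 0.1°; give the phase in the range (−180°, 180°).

-24.2 dB, -51.7°

At s = jω = j2532:
pole (s+2000): 2000 + j2532 → |·| = √(2000²+2532²) = √10411024 ≈ 3226.6, ∠ = arctan(2532/2000) ≈ 51.70°
|L| = 200 / 3226.6 ≈ 0.061985
Gain = 20 log₁₀(0.061985) ≈ -24.15 dB
∠L = 0.00° − 51.70° = -51.70°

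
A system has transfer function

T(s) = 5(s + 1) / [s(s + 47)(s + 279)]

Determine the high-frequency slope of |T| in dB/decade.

-40 dB/decade

Each pole contributes −20 dB/decade at high frequency; each zero contributes +20 dB/decade.
Net: 1 zero(s) − 3 pole(s) → -40 dB/decade.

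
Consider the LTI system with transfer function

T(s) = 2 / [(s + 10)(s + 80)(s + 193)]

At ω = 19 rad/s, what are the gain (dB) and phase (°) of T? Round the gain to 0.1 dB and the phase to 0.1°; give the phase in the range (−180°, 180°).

At s = jω = j19:
pole (s+10): 10 + j19 → |·| = √(10²+19²) = √461 ≈ 21.471, ∠ = arctan(19/10) ≈ 62.24°
pole (s+80): 80 + j19 → |·| = √(80²+19²) = √6761 ≈ 82.225, ∠ = arctan(19/80) ≈ 13.36°
pole (s+193): 193 + j19 → |·| = √(193²+19²) = √37610 ≈ 193.93, ∠ = arctan(19/193) ≈ 5.62°
|T| = 2 / 3.4237e+05 ≈ 5.8416e-06
Gain = 20 log₁₀(5.8416e-06) ≈ -104.67 dB
∠T = 0.00° − 81.22° = -81.22°

-104.7 dB, -81.2°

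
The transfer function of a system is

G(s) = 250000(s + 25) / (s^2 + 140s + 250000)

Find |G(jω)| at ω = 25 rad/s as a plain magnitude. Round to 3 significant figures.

At s = jω = j25:
zero (s+25): 25 + j25 → |·| = √(25²+25²) = √1250 ≈ 35.355, ∠ = arctan(25/25) ≈ 45.00°
quadratic: (j25)² + 140·j25 + 250000 = 249375 + j3500 → |·| ≈ 2.494e+05, ∠ ≈ 0.80°
|G| = 250000 · 35.355 / 2.494e+05 ≈ 35.44

35.4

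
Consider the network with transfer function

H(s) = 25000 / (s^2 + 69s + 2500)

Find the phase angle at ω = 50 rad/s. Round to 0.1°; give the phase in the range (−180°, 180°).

At s = jω = j50:
quadratic: (j50)² + 69·j50 + 2500 = 0 + j3450 → |·| ≈ 3450, ∠ ≈ 90.00°
∠H = 0.00° − 90.00° = -90.00°

-90.0°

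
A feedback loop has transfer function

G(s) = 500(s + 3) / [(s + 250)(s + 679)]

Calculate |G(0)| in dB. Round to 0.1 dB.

-41.1 dB

G(0) = 500·3 / (250·679) ≈ 0.0088365
20 log₁₀(0.0088365) ≈ -41.07 dB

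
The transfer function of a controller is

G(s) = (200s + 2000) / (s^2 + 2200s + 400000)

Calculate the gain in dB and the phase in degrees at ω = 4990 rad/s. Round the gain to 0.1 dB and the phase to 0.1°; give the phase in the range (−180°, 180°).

-28.6 dB, -66.0°

Substitute s = j4990:
Numerator: 200(j4990) + 2000 = 2000 + j998000
Denominator: (j4990)^2 + 2200(j4990) + 400000 = -24500100 + j10978000
|N| = √(2000² + 998000²) ≈ 9.98e+05, ∠N ≈ 89.89°
|D| = √(24500100² + 10978000²) ≈ 2.6847e+07, ∠D ≈ 155.86°
|G| = 9.98e+05 / 2.6847e+07 ≈ 0.037174
Gain = 20 log₁₀(0.037174) ≈ -28.60 dB
∠G = 89.89° − 155.86° = -65.97°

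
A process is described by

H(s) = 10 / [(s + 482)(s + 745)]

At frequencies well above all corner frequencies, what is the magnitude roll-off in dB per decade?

Each pole contributes −20 dB/decade at high frequency; each zero contributes +20 dB/decade.
Net: 0 zero(s) − 2 pole(s) → -40 dB/decade.

-40 dB/decade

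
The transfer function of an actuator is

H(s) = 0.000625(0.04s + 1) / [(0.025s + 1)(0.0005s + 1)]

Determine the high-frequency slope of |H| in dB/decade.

Each pole contributes −20 dB/decade at high frequency; each zero contributes +20 dB/decade.
Net: 1 zero(s) − 2 pole(s) → -20 dB/decade.

-20 dB/decade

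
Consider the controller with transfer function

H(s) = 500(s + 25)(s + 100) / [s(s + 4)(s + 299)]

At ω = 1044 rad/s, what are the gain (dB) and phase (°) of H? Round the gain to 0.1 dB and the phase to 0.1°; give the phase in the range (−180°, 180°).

-6.7 dB, -80.6°

At s = jω = j1044:
zero (s+25): 25 + j1044 → |·| = √(25²+1044²) = √1090561 ≈ 1044.3, ∠ = arctan(1044/25) ≈ 88.63°
zero (s+100): 100 + j1044 → |·| = √(100²+1044²) = √1099936 ≈ 1048.8, ∠ = arctan(1044/100) ≈ 84.53°
pole (s+4): 4 + j1044 → |·| = √(4²+1044²) = √1089952 ≈ 1044, ∠ = arctan(1044/4) ≈ 89.78°
pole (s+299): 299 + j1044 → |·| = √(299²+1044²) = √1179337 ≈ 1086, ∠ = arctan(1044/299) ≈ 74.02°
pole at origin: |s| = 1044, ∠ = 90.00° (in denominator)
|H| = 500 · 1.0953e+06 / 1.1837e+09 ≈ 0.46266
Gain = 20 log₁₀(0.46266) ≈ -6.69 dB
∠H = 173.16° − 253.80° = -80.64°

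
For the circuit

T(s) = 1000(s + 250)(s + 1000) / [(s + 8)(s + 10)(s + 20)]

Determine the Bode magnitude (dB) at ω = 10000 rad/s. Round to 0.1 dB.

-20.0 dB

At s = jω = j10000:
zero (s+250): 250 + j10000 → |·| = √(250²+10000²) = √100062500 ≈ 10003, ∠ = arctan(10000/250) ≈ 88.57°
zero (s+1000): 1000 + j10000 → |·| = √(1000²+10000²) = √101000000 ≈ 10050, ∠ = arctan(10000/1000) ≈ 84.29°
pole (s+8): 8 + j10000 → |·| = √(8²+10000²) = √100000064 ≈ 10000, ∠ = arctan(10000/8) ≈ 89.95°
pole (s+10): 10 + j10000 → |·| = √(10²+10000²) = √100000100 ≈ 10000, ∠ = arctan(10000/10) ≈ 89.94°
pole (s+20): 20 + j10000 → |·| = √(20²+10000²) = √100000400 ≈ 10000, ∠ = arctan(10000/20) ≈ 89.89°
|T| = 1000 · 1.0053e+08 / 1e+12 ≈ 0.10053
Gain = 20 log₁₀(0.10053) ≈ -19.95 dB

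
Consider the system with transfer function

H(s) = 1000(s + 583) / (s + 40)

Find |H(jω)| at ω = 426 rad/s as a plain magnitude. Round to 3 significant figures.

At s = jω = j426:
zero (s+583): 583 + j426 → |·| = √(583²+426²) = √521365 ≈ 722.06, ∠ = arctan(426/583) ≈ 36.16°
pole (s+40): 40 + j426 → |·| = √(40²+426²) = √183076 ≈ 427.87, ∠ = arctan(426/40) ≈ 84.64°
|H| = 1000 · 722.06 / 427.87 ≈ 1687.6

1.69e+03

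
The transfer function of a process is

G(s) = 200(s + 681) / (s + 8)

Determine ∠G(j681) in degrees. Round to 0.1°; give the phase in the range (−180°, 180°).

At s = jω = j681:
zero (s+681): 681 + j681 → |·| = √(681²+681²) = √927522 ≈ 963.08, ∠ = arctan(681/681) ≈ 45.00°
pole (s+8): 8 + j681 → |·| = √(8²+681²) = √463825 ≈ 681.05, ∠ = arctan(681/8) ≈ 89.33°
∠G = 45.00° − 89.33° = -44.33°

-44.3°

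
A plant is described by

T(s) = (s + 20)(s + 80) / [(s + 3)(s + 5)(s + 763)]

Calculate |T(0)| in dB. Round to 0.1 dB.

T(0) = 1·20·80 / (3·5·763) ≈ 0.1398
20 log₁₀(0.1398) ≈ -17.09 dB

-17.1 dB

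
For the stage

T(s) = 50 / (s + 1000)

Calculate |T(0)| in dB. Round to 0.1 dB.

T(0) = 50 / (1000) = 0.05
20 log₁₀(0.05) ≈ -26.02 dB

-26.0 dB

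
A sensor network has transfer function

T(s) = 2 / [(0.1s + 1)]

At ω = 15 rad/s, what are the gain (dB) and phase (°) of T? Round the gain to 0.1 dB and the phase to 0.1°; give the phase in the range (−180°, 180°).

At ω = 15 rad/s:
pole (1 + j15·0.1) = 1 + j1.5 → |·| ≈ 1.8028, ∠ ≈ 56.31°
|T| = 2 · 1 / (1.8028) ≈ 1.1094
Gain = 20 log₁₀(1.1094) ≈ 0.90 dB
∠T = (0°) − (56.31°) = -56.31°

0.9 dB, -56.3°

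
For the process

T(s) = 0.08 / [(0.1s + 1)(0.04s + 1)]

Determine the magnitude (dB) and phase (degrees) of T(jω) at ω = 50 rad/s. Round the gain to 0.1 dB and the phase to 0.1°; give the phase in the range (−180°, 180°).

At ω = 50 rad/s:
pole (1 + j50·0.1) = 1 + j5 → |·| ≈ 5.099, ∠ ≈ 78.69°
pole (1 + j50·0.04) = 1 + j2 → |·| ≈ 2.2361, ∠ ≈ 63.43°
|T| = 0.08 · 1 / (5.099 · 2.2361) ≈ 0.0070164
Gain = 20 log₁₀(0.0070164) ≈ -43.08 dB
∠T = (0°) − (78.69° + 63.43°) = -142.12°

-43.1 dB, -142.1°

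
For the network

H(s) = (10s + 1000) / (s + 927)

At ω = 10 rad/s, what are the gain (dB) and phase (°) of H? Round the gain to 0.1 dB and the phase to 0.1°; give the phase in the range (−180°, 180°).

Substitute s = j10:
Numerator: 10(j10) + 1000 = 1000 + j100
Denominator: (j10) + 927 = 927 + j10
|N| = √(1000² + 100²) ≈ 1005, ∠N ≈ 5.71°
|D| = √(927² + 10²) ≈ 927.05, ∠D ≈ 0.62°
|H| = 1005 / 927.05 ≈ 1.0841
Gain = 20 log₁₀(1.0841) ≈ 0.70 dB
∠H = 5.71° − 0.62° = 5.09°

0.7 dB, 5.1°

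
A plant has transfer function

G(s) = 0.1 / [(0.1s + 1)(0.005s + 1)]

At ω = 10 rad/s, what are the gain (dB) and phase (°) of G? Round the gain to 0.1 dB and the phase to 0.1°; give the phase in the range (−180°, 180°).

At ω = 10 rad/s:
pole (1 + j10·0.1) = 1 + j1 → |·| ≈ 1.4142, ∠ ≈ 45.00°
pole (1 + j10·0.005) = 1 + j0.05 → |·| ≈ 1.0012, ∠ ≈ 2.86°
|G| = 0.1 · 1 / (1.4142 · 1.0012) ≈ 0.070627
Gain = 20 log₁₀(0.070627) ≈ -23.02 dB
∠G = (0°) − (45.00° + 2.86°) = -47.86°

-23.0 dB, -47.9°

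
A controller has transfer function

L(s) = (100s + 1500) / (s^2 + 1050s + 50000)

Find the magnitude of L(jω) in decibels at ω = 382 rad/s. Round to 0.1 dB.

-20.7 dB

Substitute s = j382:
Numerator: 100(j382) + 1500 = 1500 + j38200
Denominator: (j382)^2 + 1050(j382) + 50000 = -95924 + j401100
|N| = √(1500² + 38200²) ≈ 38229, ∠N ≈ 87.75°
|D| = √(95924² + 401100²) ≈ 4.1241e+05, ∠D ≈ 103.45°
|L| = 38229 / 4.1241e+05 ≈ 0.092697
Gain = 20 log₁₀(0.092697) ≈ -20.66 dB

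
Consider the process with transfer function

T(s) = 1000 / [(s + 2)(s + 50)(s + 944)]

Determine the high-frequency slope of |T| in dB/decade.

-60 dB/decade

Each pole contributes −20 dB/decade at high frequency; each zero contributes +20 dB/decade.
Net: 0 zero(s) − 3 pole(s) → -60 dB/decade.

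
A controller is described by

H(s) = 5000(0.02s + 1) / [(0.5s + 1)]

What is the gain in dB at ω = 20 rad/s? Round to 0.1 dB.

54.6 dB

At ω = 20 rad/s:
zero (1 + j20·0.02) = 1 + j0.4 → |·| ≈ 1.077, ∠ ≈ 21.80°
pole (1 + j20·0.5) = 1 + j10 → |·| ≈ 10.05, ∠ ≈ 84.29°
|H| = 5000 · 1.077 / (10.05) ≈ 535.82
Gain = 20 log₁₀(535.82) ≈ 54.58 dB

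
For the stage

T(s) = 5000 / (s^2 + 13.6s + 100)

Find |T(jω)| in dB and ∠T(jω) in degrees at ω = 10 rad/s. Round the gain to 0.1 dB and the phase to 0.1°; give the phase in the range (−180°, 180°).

At s = jω = j10:
quadratic: (j10)² + 13.6·j10 + 100 = 0 + j136 → |·| ≈ 136, ∠ ≈ 90.00°
|T| = 5000 / 136 ≈ 36.765
Gain = 20 log₁₀(36.765) ≈ 31.31 dB
∠T = 0.00° − 90.00° = -90.00°

31.3 dB, -90.0°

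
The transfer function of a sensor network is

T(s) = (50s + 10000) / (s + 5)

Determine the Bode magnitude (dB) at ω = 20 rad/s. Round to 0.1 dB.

Substitute s = j20:
Numerator: 50(j20) + 10000 = 10000 + j1000
Denominator: (j20) + 5 = 5 + j20
|N| = √(10000² + 1000²) ≈ 10050, ∠N ≈ 5.71°
|D| = √(5² + 20²) ≈ 20.616, ∠D ≈ 75.96°
|T| = 10050 / 20.616 ≈ 487.49
Gain = 20 log₁₀(487.49) ≈ 53.76 dB

53.8 dB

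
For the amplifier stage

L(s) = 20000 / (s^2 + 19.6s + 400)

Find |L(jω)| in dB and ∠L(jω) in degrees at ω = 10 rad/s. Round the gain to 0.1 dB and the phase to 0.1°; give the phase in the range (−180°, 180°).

34.9 dB, -33.2°

At s = jω = j10:
quadratic: (j10)² + 19.6·j10 + 400 = 300 + j196 → |·| ≈ 358.35, ∠ ≈ 33.16°
|L| = 20000 / 358.35 ≈ 55.811
Gain = 20 log₁₀(55.811) ≈ 34.93 dB
∠L = 0.00° − 33.16° = -33.16°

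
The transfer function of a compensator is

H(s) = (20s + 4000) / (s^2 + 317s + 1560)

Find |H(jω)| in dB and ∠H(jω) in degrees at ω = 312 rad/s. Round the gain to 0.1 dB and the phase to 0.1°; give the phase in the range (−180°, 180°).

-25.4 dB, -76.7°

Substitute s = j312:
Numerator: 20(j312) + 4000 = 4000 + j6240
Denominator: (j312)^2 + 317(j312) + 1560 = -95784 + j98904
|N| = √(4000² + 6240²) ≈ 7412, ∠N ≈ 57.34°
|D| = √(95784² + 98904²) ≈ 1.3768e+05, ∠D ≈ 134.08°
|H| = 7412 / 1.3768e+05 ≈ 0.053835
Gain = 20 log₁₀(0.053835) ≈ -25.38 dB
∠H = 57.34° − 134.08° = -76.74°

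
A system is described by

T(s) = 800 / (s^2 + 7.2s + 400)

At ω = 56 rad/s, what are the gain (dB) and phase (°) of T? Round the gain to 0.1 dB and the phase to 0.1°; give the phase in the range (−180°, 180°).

-10.8 dB, -171.6°

At s = jω = j56:
quadratic: (j56)² + 7.2·j56 + 400 = -2736 + j403.2 → |·| ≈ 2765.5, ∠ ≈ 171.62°
|T| = 800 / 2765.5 ≈ 0.28928
Gain = 20 log₁₀(0.28928) ≈ -10.77 dB
∠T = 0.00° − 171.62° = -171.62°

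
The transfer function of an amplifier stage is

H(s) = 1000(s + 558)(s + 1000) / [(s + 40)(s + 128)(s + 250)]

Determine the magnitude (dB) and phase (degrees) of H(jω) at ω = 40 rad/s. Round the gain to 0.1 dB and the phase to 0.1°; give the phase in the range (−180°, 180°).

At s = jω = j40:
zero (s+558): 558 + j40 → |·| = √(558²+40²) = √312964 ≈ 559.43, ∠ = arctan(40/558) ≈ 4.10°
zero (s+1000): 1000 + j40 → |·| = √(1000²+40²) = √1001600 ≈ 1000.8, ∠ = arctan(40/1000) ≈ 2.29°
pole (s+40): 40 + j40 → |·| = √(40²+40²) = √3200 ≈ 56.569, ∠ = arctan(40/40) ≈ 45.00°
pole (s+128): 128 + j40 → |·| = √(128²+40²) = √17984 ≈ 134.1, ∠ = arctan(40/128) ≈ 17.35°
pole (s+250): 250 + j40 → |·| = √(250²+40²) = √64100 ≈ 253.18, ∠ = arctan(40/250) ≈ 9.09°
|H| = 1000 · 5.5988e+05 / 1.9206e+06 ≈ 291.51
Gain = 20 log₁₀(291.51) ≈ 49.29 dB
∠H = 6.39° − 71.44° = -65.05°

49.3 dB, -65.1°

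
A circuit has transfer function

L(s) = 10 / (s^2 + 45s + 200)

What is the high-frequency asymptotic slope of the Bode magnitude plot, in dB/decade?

Each pole contributes −20 dB/decade at high frequency; each zero contributes +20 dB/decade.
Net: 0 zero(s) − 2 pole(s) → -40 dB/decade.

-40 dB/decade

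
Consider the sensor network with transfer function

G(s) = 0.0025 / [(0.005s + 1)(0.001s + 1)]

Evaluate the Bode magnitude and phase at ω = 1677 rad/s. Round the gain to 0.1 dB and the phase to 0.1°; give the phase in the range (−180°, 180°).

-76.4 dB, -142.4°

At ω = 1677 rad/s:
pole (1 + j1677·0.005) = 1 + j8.385 → |·| ≈ 8.4444, ∠ ≈ 83.20°
pole (1 + j1677·0.001) = 1 + j1.677 → |·| ≈ 1.9525, ∠ ≈ 59.19°
|G| = 0.0025 · 1 / (8.4444 · 1.9525) ≈ 0.00015163
Gain = 20 log₁₀(0.00015163) ≈ -76.38 dB
∠G = (0°) − (83.20° + 59.19°) = -142.39°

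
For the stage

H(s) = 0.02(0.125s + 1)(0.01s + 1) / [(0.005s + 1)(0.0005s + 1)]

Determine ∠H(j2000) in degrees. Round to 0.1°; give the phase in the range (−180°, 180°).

47.6°

At ω = 2000 rad/s:
zero (1 + j2000·0.125) = 1 + j250 → |·| ≈ 250, ∠ ≈ 89.77°
zero (1 + j2000·0.01) = 1 + j20 → |·| ≈ 20.025, ∠ ≈ 87.14°
pole (1 + j2000·0.005) = 1 + j10 → |·| ≈ 10.05, ∠ ≈ 84.29°
pole (1 + j2000·0.0005) = 1 + j1 → |·| ≈ 1.4142, ∠ ≈ 45.00°
∠H = (89.77° + 87.14°) − (84.29° + 45.00°) = 47.62°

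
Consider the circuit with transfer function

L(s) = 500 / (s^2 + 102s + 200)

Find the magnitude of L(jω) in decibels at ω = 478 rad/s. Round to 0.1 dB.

-53.4 dB

Substitute s = j478:
Numerator: 500 = 500 + j0
Denominator: (j478)^2 + 102(j478) + 200 = -228284 + j48756
|N| = √(500² + 0²) ≈ 500, ∠N ≈ 0.00°
|D| = √(228284² + 48756²) ≈ 2.3343e+05, ∠D ≈ 167.94°
|L| = 500 / 2.3343e+05 ≈ 0.002142
Gain = 20 log₁₀(0.002142) ≈ -53.38 dB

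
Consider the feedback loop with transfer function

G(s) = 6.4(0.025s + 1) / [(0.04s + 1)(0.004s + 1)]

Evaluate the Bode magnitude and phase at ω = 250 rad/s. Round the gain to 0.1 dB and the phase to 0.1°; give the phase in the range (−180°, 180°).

9.1 dB, -48.4°

At ω = 250 rad/s:
zero (1 + j250·0.025) = 1 + j6.25 → |·| ≈ 6.3295, ∠ ≈ 80.91°
pole (1 + j250·0.04) = 1 + j10 → |·| ≈ 10.05, ∠ ≈ 84.29°
pole (1 + j250·0.004) = 1 + j1 → |·| ≈ 1.4142, ∠ ≈ 45.00°
|G| = 6.4 · 6.3295 / (10.05 · 1.4142) ≈ 2.8502
Gain = 20 log₁₀(2.8502) ≈ 9.10 dB
∠G = (80.91°) − (84.29° + 45.00°) = -48.38°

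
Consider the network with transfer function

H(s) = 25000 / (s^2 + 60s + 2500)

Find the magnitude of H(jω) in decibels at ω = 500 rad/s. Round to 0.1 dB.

-20.0 dB

At s = jω = j500:
quadratic: (j500)² + 60·j500 + 2500 = -247500 + j30000 → |·| ≈ 2.4931e+05, ∠ ≈ 173.09°
|H| = 25000 / 2.4931e+05 ≈ 0.10028
Gain = 20 log₁₀(0.10028) ≈ -19.98 dB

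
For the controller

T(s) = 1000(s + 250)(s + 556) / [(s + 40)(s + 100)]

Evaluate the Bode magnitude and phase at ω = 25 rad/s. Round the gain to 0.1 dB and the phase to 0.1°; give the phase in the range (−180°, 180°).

89.2 dB, -37.8°

At s = jω = j25:
zero (s+250): 250 + j25 → |·| = √(250²+25²) = √63125 ≈ 251.25, ∠ = arctan(25/250) ≈ 5.71°
zero (s+556): 556 + j25 → |·| = √(556²+25²) = √309761 ≈ 556.56, ∠ = arctan(25/556) ≈ 2.57°
pole (s+40): 40 + j25 → |·| = √(40²+25²) = √2225 ≈ 47.17, ∠ = arctan(25/40) ≈ 32.01°
pole (s+100): 100 + j25 → |·| = √(100²+25²) = √10625 ≈ 103.08, ∠ = arctan(25/100) ≈ 14.04°
|T| = 1000 · 1.3984e+05 / 4862.3 ≈ 28760
Gain = 20 log₁₀(28760) ≈ 89.18 dB
∠T = 8.28° − 46.05° = -37.77°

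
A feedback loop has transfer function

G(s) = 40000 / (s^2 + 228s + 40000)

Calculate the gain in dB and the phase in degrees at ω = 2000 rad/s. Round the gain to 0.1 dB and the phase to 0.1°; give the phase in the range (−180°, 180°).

At s = jω = j2000:
quadratic: (j2000)² + 228·j2000 + 40000 = -3960000 + j456000 → |·| ≈ 3.9862e+06, ∠ ≈ 173.43°
|G| = 40000 / 3.9862e+06 ≈ 0.010035
Gain = 20 log₁₀(0.010035) ≈ -39.97 dB
∠G = 0.00° − 173.43° = -173.43°

-40.0 dB, -173.4°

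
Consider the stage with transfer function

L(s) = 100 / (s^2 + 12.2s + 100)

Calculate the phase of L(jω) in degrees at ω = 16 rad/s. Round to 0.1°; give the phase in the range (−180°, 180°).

-128.6°

At s = jω = j16:
quadratic: (j16)² + 12.2·j16 + 100 = -156 + j195.2 → |·| ≈ 249.88, ∠ ≈ 128.63°
∠L = 0.00° − 128.63° = -128.63°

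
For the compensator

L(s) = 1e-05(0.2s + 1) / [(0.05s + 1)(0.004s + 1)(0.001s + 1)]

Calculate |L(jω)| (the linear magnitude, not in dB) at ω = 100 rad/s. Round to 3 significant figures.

At ω = 100 rad/s:
zero (1 + j100·0.2) = 1 + j20 → |·| ≈ 20.025, ∠ ≈ 87.14°
pole (1 + j100·0.05) = 1 + j5 → |·| ≈ 5.099, ∠ ≈ 78.69°
pole (1 + j100·0.004) = 1 + j0.4 → |·| ≈ 1.077, ∠ ≈ 21.80°
pole (1 + j100·0.001) = 1 + j0.1 → |·| ≈ 1.005, ∠ ≈ 5.71°
|L| = 1e-05 · 20.025 / (5.099 · 1.077 · 1.005) ≈ 3.6283e-05

3.63e-05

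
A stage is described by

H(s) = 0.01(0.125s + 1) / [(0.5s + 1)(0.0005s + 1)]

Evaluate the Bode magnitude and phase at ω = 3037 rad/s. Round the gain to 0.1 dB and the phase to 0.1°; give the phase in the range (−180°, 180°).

At ω = 3037 rad/s:
zero (1 + j3037·0.125) = 1 + j379.625 → |·| ≈ 379.63, ∠ ≈ 89.85°
pole (1 + j3037·0.5) = 1 + j1518.5 → |·| ≈ 1518.5, ∠ ≈ 89.96°
pole (1 + j3037·0.0005) = 1 + j1.5185 → |·| ≈ 1.8182, ∠ ≈ 56.63°
|H| = 0.01 · 379.63 / (1518.5 · 1.8182) ≈ 0.001375
Gain = 20 log₁₀(0.001375) ≈ -57.23 dB
∠H = (89.85°) − (89.96° + 56.63°) = -56.74°

-57.2 dB, -56.7°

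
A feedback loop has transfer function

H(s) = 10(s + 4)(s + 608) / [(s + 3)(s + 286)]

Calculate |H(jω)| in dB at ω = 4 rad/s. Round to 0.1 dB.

At s = jω = j4:
zero (s+4): 4 + j4 → |·| = √(4²+4²) = √32 ≈ 5.6569, ∠ = arctan(4/4) ≈ 45.00°
zero (s+608): 608 + j4 → |·| = √(608²+4²) = √369680 ≈ 608.01, ∠ = arctan(4/608) ≈ 0.38°
pole (s+3): 3 + j4 → |·| = √(3²+4²) = √25 ≈ 5, ∠ = arctan(4/3) ≈ 53.13°
pole (s+286): 286 + j4 → |·| = √(286²+4²) = √81812 ≈ 286.03, ∠ = arctan(4/286) ≈ 0.80°
|H| = 10 · 3439.5 / 1430.1 ≈ 24.051
Gain = 20 log₁₀(24.051) ≈ 27.62 dB

27.6 dB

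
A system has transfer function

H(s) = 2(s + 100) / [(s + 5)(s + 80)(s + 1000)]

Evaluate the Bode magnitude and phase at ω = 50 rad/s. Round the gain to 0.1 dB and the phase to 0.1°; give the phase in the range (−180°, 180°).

At s = jω = j50:
zero (s+100): 100 + j50 → |·| = √(100²+50²) = √12500 ≈ 111.8, ∠ = arctan(50/100) ≈ 26.57°
pole (s+5): 5 + j50 → |·| = √(5²+50²) = √2525 ≈ 50.249, ∠ = arctan(50/5) ≈ 84.29°
pole (s+80): 80 + j50 → |·| = √(80²+50²) = √8900 ≈ 94.34, ∠ = arctan(50/80) ≈ 32.01°
pole (s+1000): 1000 + j50 → |·| = √(1000²+50²) = √1002500 ≈ 1001.2, ∠ = arctan(50/1000) ≈ 2.86°
|H| = 2 · 111.8 / 4.7462e+06 ≈ 4.7111e-05
Gain = 20 log₁₀(4.7111e-05) ≈ -86.54 dB
∠H = 26.57° − 119.16° = -92.59°

-86.5 dB, -92.6°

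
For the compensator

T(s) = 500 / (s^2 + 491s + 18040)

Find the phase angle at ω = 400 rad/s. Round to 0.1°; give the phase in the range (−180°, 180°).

-125.9°

Substitute s = j400:
Numerator: 500 = 500 + j0
Denominator: (j400)^2 + 491(j400) + 18040 = -141960 + j196400
|N| = √(500² + 0²) ≈ 500, ∠N ≈ 0.00°
|D| = √(141960² + 196400²) ≈ 2.4233e+05, ∠D ≈ 125.86°
∠T = 0.00° − 125.86° = -125.86°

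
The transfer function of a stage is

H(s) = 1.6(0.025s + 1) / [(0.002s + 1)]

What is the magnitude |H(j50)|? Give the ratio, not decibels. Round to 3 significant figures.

2.55

At ω = 50 rad/s:
zero (1 + j50·0.025) = 1 + j1.25 → |·| ≈ 1.6008, ∠ ≈ 51.34°
pole (1 + j50·0.002) = 1 + j0.1 → |·| ≈ 1.005, ∠ ≈ 5.71°
|H| = 1.6 · 1.6008 / (1.005) ≈ 2.5485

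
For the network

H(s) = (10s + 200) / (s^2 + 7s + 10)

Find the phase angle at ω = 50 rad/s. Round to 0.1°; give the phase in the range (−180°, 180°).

Substitute s = j50:
Numerator: 10(j50) + 200 = 200 + j500
Denominator: (j50)^2 + 7(j50) + 10 = -2490 + j350
|N| = √(200² + 500²) ≈ 538.52, ∠N ≈ 68.20°
|D| = √(2490² + 350²) ≈ 2514.5, ∠D ≈ 172.00°
∠H = 68.20° − 172.00° = -103.80°

-103.8°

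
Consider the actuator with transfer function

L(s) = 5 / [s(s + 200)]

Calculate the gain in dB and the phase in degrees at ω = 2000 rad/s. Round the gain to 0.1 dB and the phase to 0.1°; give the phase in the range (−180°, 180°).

At s = jω = j2000:
pole (s+200): 200 + j2000 → |·| = √(200²+2000²) = √4040000 ≈ 2010, ∠ = arctan(2000/200) ≈ 84.29°
pole at origin: |s| = 2000, ∠ = 90.00° (in denominator)
|L| = 5 / 4.02e+06 ≈ 1.2438e-06
Gain = 20 log₁₀(1.2438e-06) ≈ -118.10 dB
∠L = 0.00° − 174.29° = -174.29°

-118.1 dB, -174.3°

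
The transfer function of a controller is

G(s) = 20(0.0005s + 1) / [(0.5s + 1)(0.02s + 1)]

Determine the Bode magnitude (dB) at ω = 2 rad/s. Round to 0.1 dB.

At ω = 2 rad/s:
zero (1 + j2·0.0005) = 1 + j0.001 → |·| ≈ 1, ∠ ≈ 0.06°
pole (1 + j2·0.5) = 1 + j1 → |·| ≈ 1.4142, ∠ ≈ 45.00°
pole (1 + j2·0.02) = 1 + j0.04 → |·| ≈ 1.0008, ∠ ≈ 2.29°
|G| = 20 · 1 / (1.4142 · 1.0008) ≈ 14.131
Gain = 20 log₁₀(14.131) ≈ 23.00 dB

23.0 dB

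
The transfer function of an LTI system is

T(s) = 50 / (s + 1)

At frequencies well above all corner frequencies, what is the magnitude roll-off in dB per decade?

-20 dB/decade

Each pole contributes −20 dB/decade at high frequency; each zero contributes +20 dB/decade.
Net: 0 zero(s) − 1 pole(s) → -20 dB/decade.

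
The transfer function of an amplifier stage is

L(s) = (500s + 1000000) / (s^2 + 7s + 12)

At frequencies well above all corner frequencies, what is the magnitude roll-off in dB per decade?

Each pole contributes −20 dB/decade at high frequency; each zero contributes +20 dB/decade.
Net: 1 zero(s) − 2 pole(s) → -20 dB/decade.

-20 dB/decade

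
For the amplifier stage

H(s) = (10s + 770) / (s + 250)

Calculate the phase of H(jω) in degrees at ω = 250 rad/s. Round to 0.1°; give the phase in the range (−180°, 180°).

27.9°

Substitute s = j250:
Numerator: 10(j250) + 770 = 770 + j2500
Denominator: (j250) + 250 = 250 + j250
|N| = √(770² + 2500²) ≈ 2615.9, ∠N ≈ 72.88°
|D| = √(250² + 250²) ≈ 353.55, ∠D ≈ 45.00°
∠H = 72.88° − 45.00° = 27.88°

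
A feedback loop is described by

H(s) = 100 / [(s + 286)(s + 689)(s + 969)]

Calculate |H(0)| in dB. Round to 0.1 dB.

-125.6 dB

H(0) = 100 / (286·689·969) ≈ 5.2371e-07
20 log₁₀(5.2371e-07) ≈ -125.62 dB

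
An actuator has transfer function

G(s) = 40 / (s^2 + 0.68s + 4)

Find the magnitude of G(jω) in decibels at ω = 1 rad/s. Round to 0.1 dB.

At s = jω = j1:
quadratic: (j1)² + 0.68·j1 + 4 = 3 + j0.68 → |·| ≈ 3.0761, ∠ ≈ 12.77°
|G| = 40 / 3.0761 ≈ 13.003
Gain = 20 log₁₀(13.003) ≈ 22.28 dB

22.3 dB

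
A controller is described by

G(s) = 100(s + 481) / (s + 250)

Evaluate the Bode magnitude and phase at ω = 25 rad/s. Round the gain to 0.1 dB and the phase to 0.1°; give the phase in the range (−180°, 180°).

At s = jω = j25:
zero (s+481): 481 + j25 → |·| = √(481²+25²) = √231986 ≈ 481.65, ∠ = arctan(25/481) ≈ 2.98°
pole (s+250): 250 + j25 → |·| = √(250²+25²) = √63125 ≈ 251.25, ∠ = arctan(25/250) ≈ 5.71°
|G| = 100 · 481.65 / 251.25 ≈ 191.7
Gain = 20 log₁₀(191.7) ≈ 45.65 dB
∠G = 2.98° − 5.71° = -2.73°

45.7 dB, -2.7°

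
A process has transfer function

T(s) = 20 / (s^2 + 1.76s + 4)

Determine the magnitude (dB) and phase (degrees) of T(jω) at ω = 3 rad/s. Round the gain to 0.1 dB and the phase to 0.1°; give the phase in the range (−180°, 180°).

At s = jω = j3:
quadratic: (j3)² + 1.76·j3 + 4 = -5 + j5.28 → |·| ≈ 7.2718, ∠ ≈ 133.44°
|T| = 20 / 7.2718 ≈ 2.7504
Gain = 20 log₁₀(2.7504) ≈ 8.79 dB
∠T = 0.00° − 133.44° = -133.44°

8.8 dB, -133.4°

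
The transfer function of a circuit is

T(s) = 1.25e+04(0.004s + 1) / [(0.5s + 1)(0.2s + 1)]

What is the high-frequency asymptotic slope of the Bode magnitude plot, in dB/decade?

Each pole contributes −20 dB/decade at high frequency; each zero contributes +20 dB/decade.
Net: 1 zero(s) − 2 pole(s) → -20 dB/decade.

-20 dB/decade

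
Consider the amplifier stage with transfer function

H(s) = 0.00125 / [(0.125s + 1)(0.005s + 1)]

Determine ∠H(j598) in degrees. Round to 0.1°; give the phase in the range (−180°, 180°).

-160.7°

At ω = 598 rad/s:
pole (1 + j598·0.125) = 1 + j74.75 → |·| ≈ 74.757, ∠ ≈ 89.23°
pole (1 + j598·0.005) = 1 + j2.99 → |·| ≈ 3.1528, ∠ ≈ 71.51°
∠H = (0°) − (89.23° + 71.51°) = -160.74°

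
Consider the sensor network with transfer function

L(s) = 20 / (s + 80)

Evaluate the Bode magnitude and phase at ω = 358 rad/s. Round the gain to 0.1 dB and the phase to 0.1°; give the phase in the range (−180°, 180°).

Substitute s = j358:
Numerator: 20 = 20 + j0
Denominator: (j358) + 80 = 80 + j358
|N| = √(20² + 0²) ≈ 20, ∠N ≈ 0.00°
|D| = √(80² + 358²) ≈ 366.83, ∠D ≈ 77.40°
|L| = 20 / 366.83 ≈ 0.054521
Gain = 20 log₁₀(0.054521) ≈ -25.27 dB
∠L = 0.00° − 77.40° = -77.40°

-25.3 dB, -77.4°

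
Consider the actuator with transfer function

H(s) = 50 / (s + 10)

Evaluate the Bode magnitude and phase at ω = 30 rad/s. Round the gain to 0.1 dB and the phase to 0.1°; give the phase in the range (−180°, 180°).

At s = jω = j30:
pole (s+10): 10 + j30 → |·| = √(10²+30²) = √1000 ≈ 31.623, ∠ = arctan(30/10) ≈ 71.57°
|H| = 50 / 31.623 ≈ 1.5811
Gain = 20 log₁₀(1.5811) ≈ 3.98 dB
∠H = 0.00° − 71.57° = -71.57°

4.0 dB, -71.6°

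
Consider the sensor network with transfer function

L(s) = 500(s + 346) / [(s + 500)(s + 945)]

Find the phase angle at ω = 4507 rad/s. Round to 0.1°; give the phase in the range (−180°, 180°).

-76.2°

At s = jω = j4507:
zero (s+346): 346 + j4507 → |·| = √(346²+4507²) = √20432765 ≈ 4520.3, ∠ = arctan(4507/346) ≈ 85.61°
pole (s+500): 500 + j4507 → |·| = √(500²+4507²) = √20563049 ≈ 4534.6, ∠ = arctan(4507/500) ≈ 83.67°
pole (s+945): 945 + j4507 → |·| = √(945²+4507²) = √21206074 ≈ 4605, ∠ = arctan(4507/945) ≈ 78.16°
∠L = 85.61° − 161.83° = -76.22°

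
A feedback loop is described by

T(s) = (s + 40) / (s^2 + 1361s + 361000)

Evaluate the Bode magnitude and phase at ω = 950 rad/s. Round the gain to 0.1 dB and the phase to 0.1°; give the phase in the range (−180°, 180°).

-63.4 dB, -25.1°

Substitute s = j950:
Numerator: (j950) + 40 = 40 + j950
Denominator: (j950)^2 + 1361(j950) + 361000 = -541500 + j1292950
|N| = √(40² + 950²) ≈ 950.84, ∠N ≈ 87.59°
|D| = √(541500² + 1292950²) ≈ 1.4018e+06, ∠D ≈ 112.72°
|T| = 950.84 / 1.4018e+06 ≈ 0.0006783
Gain = 20 log₁₀(0.0006783) ≈ -63.37 dB
∠T = 87.59° − 112.72° = -25.13°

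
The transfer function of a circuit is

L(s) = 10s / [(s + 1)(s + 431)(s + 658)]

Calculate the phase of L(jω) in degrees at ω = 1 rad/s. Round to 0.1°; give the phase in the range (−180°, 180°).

At s = jω = j1:
zero at origin: s = j1 → |·| = 1, ∠ = 90.00°
pole (s+1): 1 + j1 → |·| = √(1²+1²) = √2 ≈ 1.4142, ∠ = arctan(1/1) ≈ 45.00°
pole (s+431): 431 + j1 → |·| = √(431²+1²) = √185762 ≈ 431, ∠ = arctan(1/431) ≈ 0.13°
pole (s+658): 658 + j1 → |·| = √(658²+1²) = √432965 ≈ 658, ∠ = arctan(1/658) ≈ 0.09°
∠L = 90.00° − 45.22° = 44.78°

44.8°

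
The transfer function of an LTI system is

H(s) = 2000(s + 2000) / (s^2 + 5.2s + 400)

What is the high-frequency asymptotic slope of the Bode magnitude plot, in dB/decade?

-20 dB/decade

Each pole contributes −20 dB/decade at high frequency; each zero contributes +20 dB/decade.
Net: 1 zero(s) − 2 pole(s) → -20 dB/decade.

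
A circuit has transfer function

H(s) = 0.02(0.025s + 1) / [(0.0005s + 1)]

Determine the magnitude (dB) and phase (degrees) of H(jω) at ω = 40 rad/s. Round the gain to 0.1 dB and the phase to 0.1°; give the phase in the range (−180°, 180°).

At ω = 40 rad/s:
zero (1 + j40·0.025) = 1 + j1 → |·| ≈ 1.4142, ∠ ≈ 45.00°
pole (1 + j40·0.0005) = 1 + j0.02 → |·| ≈ 1.0002, ∠ ≈ 1.15°
|H| = 0.02 · 1.4142 / (1.0002) ≈ 0.028278
Gain = 20 log₁₀(0.028278) ≈ -30.97 dB
∠H = (45.00°) − (1.15°) = 43.85°

-31.0 dB, 43.9°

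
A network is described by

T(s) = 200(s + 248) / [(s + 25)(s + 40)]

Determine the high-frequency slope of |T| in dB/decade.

-20 dB/decade

Each pole contributes −20 dB/decade at high frequency; each zero contributes +20 dB/decade.
Net: 1 zero(s) − 2 pole(s) → -20 dB/decade.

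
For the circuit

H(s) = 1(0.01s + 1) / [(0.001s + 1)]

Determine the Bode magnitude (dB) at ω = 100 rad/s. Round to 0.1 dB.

At ω = 100 rad/s:
zero (1 + j100·0.01) = 1 + j1 → |·| ≈ 1.4142, ∠ ≈ 45.00°
pole (1 + j100·0.001) = 1 + j0.1 → |·| ≈ 1.005, ∠ ≈ 5.71°
|H| = 1 · 1.4142 / (1.005) ≈ 1.4072
Gain = 20 log₁₀(1.4072) ≈ 2.97 dB

3.0 dB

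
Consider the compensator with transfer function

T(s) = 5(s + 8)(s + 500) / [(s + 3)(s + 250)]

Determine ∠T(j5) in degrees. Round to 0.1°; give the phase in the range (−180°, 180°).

At s = jω = j5:
zero (s+8): 8 + j5 → |·| = √(8²+5²) = √89 ≈ 9.434, ∠ = arctan(5/8) ≈ 32.01°
zero (s+500): 500 + j5 → |·| = √(500²+5²) = √250025 ≈ 500.02, ∠ = arctan(5/500) ≈ 0.57°
pole (s+3): 3 + j5 → |·| = √(3²+5²) = √34 ≈ 5.831, ∠ = arctan(5/3) ≈ 59.04°
pole (s+250): 250 + j5 → |·| = √(250²+5²) = √62525 ≈ 250.05, ∠ = arctan(5/250) ≈ 1.15°
∠T = 32.58° − 60.19° = -27.61°

-27.6°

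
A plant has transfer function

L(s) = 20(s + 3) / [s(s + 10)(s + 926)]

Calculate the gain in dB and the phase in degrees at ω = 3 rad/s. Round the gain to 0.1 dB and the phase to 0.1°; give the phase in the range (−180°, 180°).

-50.7 dB, -61.9°

At s = jω = j3:
zero (s+3): 3 + j3 → |·| = √(3²+3²) = √18 ≈ 4.2426, ∠ = arctan(3/3) ≈ 45.00°
pole (s+10): 10 + j3 → |·| = √(10²+3²) = √109 ≈ 10.44, ∠ = arctan(3/10) ≈ 16.70°
pole (s+926): 926 + j3 → |·| = √(926²+3²) = √857485 ≈ 926, ∠ = arctan(3/926) ≈ 0.19°
pole at origin: |s| = 3, ∠ = 90.00° (in denominator)
|L| = 20 · 4.2426 / 29002 ≈ 0.0029257
Gain = 20 log₁₀(0.0029257) ≈ -50.68 dB
∠L = 45.00° − 106.89° = -61.89°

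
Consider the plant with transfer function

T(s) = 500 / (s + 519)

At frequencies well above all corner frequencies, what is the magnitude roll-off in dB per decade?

-20 dB/decade

Each pole contributes −20 dB/decade at high frequency; each zero contributes +20 dB/decade.
Net: 0 zero(s) − 1 pole(s) → -20 dB/decade.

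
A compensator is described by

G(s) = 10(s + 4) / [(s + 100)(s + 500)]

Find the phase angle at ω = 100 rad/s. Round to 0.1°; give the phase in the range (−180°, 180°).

At s = jω = j100:
zero (s+4): 4 + j100 → |·| = √(4²+100²) = √10016 ≈ 100.08, ∠ = arctan(100/4) ≈ 87.71°
pole (s+100): 100 + j100 → |·| = √(100²+100²) = √20000 ≈ 141.42, ∠ = arctan(100/100) ≈ 45.00°
pole (s+500): 500 + j100 → |·| = √(500²+100²) = √260000 ≈ 509.9, ∠ = arctan(100/500) ≈ 11.31°
∠G = 87.71° − 56.31° = 31.40°

31.4°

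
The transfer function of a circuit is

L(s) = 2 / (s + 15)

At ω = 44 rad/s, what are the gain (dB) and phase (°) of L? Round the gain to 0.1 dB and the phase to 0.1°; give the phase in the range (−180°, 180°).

-27.3 dB, -71.2°

At s = jω = j44:
pole (s+15): 15 + j44 → |·| = √(15²+44²) = √2161 ≈ 46.487, ∠ = arctan(44/15) ≈ 71.18°
|L| = 2 / 46.487 ≈ 0.043023
Gain = 20 log₁₀(0.043023) ≈ -27.33 dB
∠L = 0.00° − 71.18° = -71.18°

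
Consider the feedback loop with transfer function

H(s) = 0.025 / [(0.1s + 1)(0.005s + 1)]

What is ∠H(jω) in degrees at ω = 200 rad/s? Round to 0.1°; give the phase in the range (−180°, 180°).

-132.1°

At ω = 200 rad/s:
pole (1 + j200·0.1) = 1 + j20 → |·| ≈ 20.025, ∠ ≈ 87.14°
pole (1 + j200·0.005) = 1 + j1 → |·| ≈ 1.4142, ∠ ≈ 45.00°
∠H = (0°) − (87.14° + 45.00°) = -132.14°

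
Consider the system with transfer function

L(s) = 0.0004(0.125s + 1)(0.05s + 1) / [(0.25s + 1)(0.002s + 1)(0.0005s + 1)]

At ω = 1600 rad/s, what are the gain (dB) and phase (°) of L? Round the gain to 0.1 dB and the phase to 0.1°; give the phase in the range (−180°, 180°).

At ω = 1600 rad/s:
zero (1 + j1600·0.125) = 1 + j200 → |·| ≈ 200, ∠ ≈ 89.71°
zero (1 + j1600·0.05) = 1 + j80 → |·| ≈ 80.006, ∠ ≈ 89.28°
pole (1 + j1600·0.25) = 1 + j400 → |·| ≈ 400, ∠ ≈ 89.86°
pole (1 + j1600·0.002) = 1 + j3.2 → |·| ≈ 3.3526, ∠ ≈ 72.65°
pole (1 + j1600·0.0005) = 1 + j0.8 → |·| ≈ 1.2806, ∠ ≈ 38.66°
|L| = 0.0004 · 200 · 80.006 / (400 · 3.3526 · 1.2806) ≈ 0.003727
Gain = 20 log₁₀(0.003727) ≈ -48.57 dB
∠L = (89.71° + 89.28°) − (89.86° + 72.65° + 38.66°) = -22.18°

-48.6 dB, -22.2°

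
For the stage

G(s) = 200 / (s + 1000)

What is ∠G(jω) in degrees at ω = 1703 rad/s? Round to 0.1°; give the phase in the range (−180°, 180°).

-59.6°

At s = jω = j1703:
pole (s+1000): 1000 + j1703 → |·| = √(1000²+1703²) = √3900209 ≈ 1974.9, ∠ = arctan(1703/1000) ≈ 59.58°
∠G = 0.00° − 59.58° = -59.58°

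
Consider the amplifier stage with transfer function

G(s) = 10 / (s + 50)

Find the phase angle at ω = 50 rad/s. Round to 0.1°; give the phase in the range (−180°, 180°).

-45.0°

At s = jω = j50:
pole (s+50): 50 + j50 → |·| = √(50²+50²) = √5000 ≈ 70.711, ∠ = arctan(50/50) ≈ 45.00°
∠G = 0.00° − 45.00° = -45.00°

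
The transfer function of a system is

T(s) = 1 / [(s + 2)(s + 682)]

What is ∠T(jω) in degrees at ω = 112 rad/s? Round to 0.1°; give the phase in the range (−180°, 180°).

At s = jω = j112:
pole (s+2): 2 + j112 → |·| = √(2²+112²) = √12548 ≈ 112.02, ∠ = arctan(112/2) ≈ 88.98°
pole (s+682): 682 + j112 → |·| = √(682²+112²) = √477668 ≈ 691.14, ∠ = arctan(112/682) ≈ 9.33°
∠T = 0.00° − 98.31° = -98.31°

-98.3°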